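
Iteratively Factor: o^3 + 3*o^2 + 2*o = (o + 2)*(o^2 + o) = (o + 1)*(o + 2)*(o)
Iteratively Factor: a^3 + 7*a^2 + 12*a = (a + 3)*(a^2 + 4*a) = (a + 3)*(a + 4)*(a)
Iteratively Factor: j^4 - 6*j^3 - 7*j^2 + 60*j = (j)*(j^3 - 6*j^2 - 7*j + 60) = j*(j - 4)*(j^2 - 2*j - 15) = j*(j - 4)*(j + 3)*(j - 5)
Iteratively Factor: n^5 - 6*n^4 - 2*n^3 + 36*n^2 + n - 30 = (n - 5)*(n^4 - n^3 - 7*n^2 + n + 6) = (n - 5)*(n + 1)*(n^3 - 2*n^2 - 5*n + 6) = (n - 5)*(n + 1)*(n + 2)*(n^2 - 4*n + 3) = (n - 5)*(n - 3)*(n + 1)*(n + 2)*(n - 1)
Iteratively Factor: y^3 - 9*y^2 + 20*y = (y - 4)*(y^2 - 5*y) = (y - 5)*(y - 4)*(y)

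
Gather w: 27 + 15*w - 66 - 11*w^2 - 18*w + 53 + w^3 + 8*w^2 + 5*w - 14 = w^3 - 3*w^2 + 2*w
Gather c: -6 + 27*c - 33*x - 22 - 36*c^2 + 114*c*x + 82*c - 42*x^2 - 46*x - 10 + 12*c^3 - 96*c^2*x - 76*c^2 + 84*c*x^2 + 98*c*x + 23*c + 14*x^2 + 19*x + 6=12*c^3 + c^2*(-96*x - 112) + c*(84*x^2 + 212*x + 132) - 28*x^2 - 60*x - 32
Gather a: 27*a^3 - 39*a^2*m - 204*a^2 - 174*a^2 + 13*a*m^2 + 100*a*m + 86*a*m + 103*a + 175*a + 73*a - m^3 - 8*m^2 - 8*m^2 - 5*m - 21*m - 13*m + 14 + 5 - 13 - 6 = 27*a^3 + a^2*(-39*m - 378) + a*(13*m^2 + 186*m + 351) - m^3 - 16*m^2 - 39*m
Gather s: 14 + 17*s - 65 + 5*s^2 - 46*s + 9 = 5*s^2 - 29*s - 42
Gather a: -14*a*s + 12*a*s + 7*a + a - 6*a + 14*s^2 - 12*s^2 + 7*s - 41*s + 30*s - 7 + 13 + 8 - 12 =a*(2 - 2*s) + 2*s^2 - 4*s + 2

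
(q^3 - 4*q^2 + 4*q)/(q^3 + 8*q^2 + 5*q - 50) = q*(q - 2)/(q^2 + 10*q + 25)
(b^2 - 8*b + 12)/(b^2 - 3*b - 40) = (-b^2 + 8*b - 12)/(-b^2 + 3*b + 40)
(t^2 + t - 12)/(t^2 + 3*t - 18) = (t + 4)/(t + 6)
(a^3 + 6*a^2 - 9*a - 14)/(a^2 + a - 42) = (a^2 - a - 2)/(a - 6)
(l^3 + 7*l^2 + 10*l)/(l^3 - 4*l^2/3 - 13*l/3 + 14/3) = 3*l*(l + 5)/(3*l^2 - 10*l + 7)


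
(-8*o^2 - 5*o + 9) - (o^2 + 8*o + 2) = -9*o^2 - 13*o + 7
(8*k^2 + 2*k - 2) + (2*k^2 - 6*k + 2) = 10*k^2 - 4*k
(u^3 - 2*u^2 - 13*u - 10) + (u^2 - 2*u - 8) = u^3 - u^2 - 15*u - 18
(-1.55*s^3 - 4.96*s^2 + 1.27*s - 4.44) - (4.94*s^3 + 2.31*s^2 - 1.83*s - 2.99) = -6.49*s^3 - 7.27*s^2 + 3.1*s - 1.45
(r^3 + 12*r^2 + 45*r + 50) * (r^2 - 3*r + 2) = r^5 + 9*r^4 + 11*r^3 - 61*r^2 - 60*r + 100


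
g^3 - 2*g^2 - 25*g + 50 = (g - 5)*(g - 2)*(g + 5)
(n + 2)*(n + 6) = n^2 + 8*n + 12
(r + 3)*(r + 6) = r^2 + 9*r + 18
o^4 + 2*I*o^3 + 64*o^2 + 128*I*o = o*(o - 8*I)*(o + 2*I)*(o + 8*I)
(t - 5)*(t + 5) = t^2 - 25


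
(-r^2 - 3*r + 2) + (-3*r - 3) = -r^2 - 6*r - 1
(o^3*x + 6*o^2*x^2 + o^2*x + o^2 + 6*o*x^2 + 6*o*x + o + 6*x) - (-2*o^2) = o^3*x + 6*o^2*x^2 + o^2*x + 3*o^2 + 6*o*x^2 + 6*o*x + o + 6*x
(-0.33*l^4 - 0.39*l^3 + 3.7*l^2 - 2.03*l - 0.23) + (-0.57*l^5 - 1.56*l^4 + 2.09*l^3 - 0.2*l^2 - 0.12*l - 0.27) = -0.57*l^5 - 1.89*l^4 + 1.7*l^3 + 3.5*l^2 - 2.15*l - 0.5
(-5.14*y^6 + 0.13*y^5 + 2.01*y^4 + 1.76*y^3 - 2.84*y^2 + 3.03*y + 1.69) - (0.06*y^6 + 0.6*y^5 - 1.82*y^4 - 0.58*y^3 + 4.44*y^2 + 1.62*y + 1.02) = -5.2*y^6 - 0.47*y^5 + 3.83*y^4 + 2.34*y^3 - 7.28*y^2 + 1.41*y + 0.67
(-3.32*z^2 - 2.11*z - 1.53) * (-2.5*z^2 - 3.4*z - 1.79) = 8.3*z^4 + 16.563*z^3 + 16.9418*z^2 + 8.9789*z + 2.7387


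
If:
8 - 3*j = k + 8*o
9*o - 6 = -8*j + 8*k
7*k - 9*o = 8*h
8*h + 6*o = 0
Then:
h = -483/710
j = 42/355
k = 138/355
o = 322/355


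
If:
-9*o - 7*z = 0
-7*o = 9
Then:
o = -9/7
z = 81/49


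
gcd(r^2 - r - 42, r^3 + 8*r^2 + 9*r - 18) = r + 6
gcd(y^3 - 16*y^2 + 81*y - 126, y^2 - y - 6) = y - 3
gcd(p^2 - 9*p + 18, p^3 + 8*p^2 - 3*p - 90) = p - 3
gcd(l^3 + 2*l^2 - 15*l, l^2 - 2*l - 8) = 1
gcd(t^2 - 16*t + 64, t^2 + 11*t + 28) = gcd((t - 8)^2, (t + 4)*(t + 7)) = 1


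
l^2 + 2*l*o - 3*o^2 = (l - o)*(l + 3*o)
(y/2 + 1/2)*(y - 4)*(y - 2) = y^3/2 - 5*y^2/2 + y + 4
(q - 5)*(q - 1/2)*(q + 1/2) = q^3 - 5*q^2 - q/4 + 5/4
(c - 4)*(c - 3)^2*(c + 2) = c^4 - 8*c^3 + 13*c^2 + 30*c - 72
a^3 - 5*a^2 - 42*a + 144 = (a - 8)*(a - 3)*(a + 6)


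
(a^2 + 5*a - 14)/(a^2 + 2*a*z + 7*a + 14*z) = (a - 2)/(a + 2*z)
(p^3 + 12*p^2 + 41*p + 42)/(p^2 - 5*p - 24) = (p^2 + 9*p + 14)/(p - 8)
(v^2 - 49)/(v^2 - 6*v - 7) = (v + 7)/(v + 1)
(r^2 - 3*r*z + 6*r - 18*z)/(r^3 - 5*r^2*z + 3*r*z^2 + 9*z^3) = (-r - 6)/(-r^2 + 2*r*z + 3*z^2)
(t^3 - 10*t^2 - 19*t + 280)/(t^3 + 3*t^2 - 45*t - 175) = (t - 8)/(t + 5)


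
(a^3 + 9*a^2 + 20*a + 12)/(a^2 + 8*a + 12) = a + 1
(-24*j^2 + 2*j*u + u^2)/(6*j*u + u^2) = (-4*j + u)/u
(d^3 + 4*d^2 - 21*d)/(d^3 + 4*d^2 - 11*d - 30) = d*(d + 7)/(d^2 + 7*d + 10)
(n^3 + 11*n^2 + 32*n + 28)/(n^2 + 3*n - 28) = (n^2 + 4*n + 4)/(n - 4)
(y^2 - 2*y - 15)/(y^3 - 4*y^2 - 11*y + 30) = 1/(y - 2)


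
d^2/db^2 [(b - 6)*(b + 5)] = 2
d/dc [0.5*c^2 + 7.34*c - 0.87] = 1.0*c + 7.34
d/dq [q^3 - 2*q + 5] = 3*q^2 - 2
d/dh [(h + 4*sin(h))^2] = 2*(h + 4*sin(h))*(4*cos(h) + 1)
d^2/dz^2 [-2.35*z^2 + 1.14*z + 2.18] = -4.70000000000000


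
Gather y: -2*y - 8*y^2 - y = -8*y^2 - 3*y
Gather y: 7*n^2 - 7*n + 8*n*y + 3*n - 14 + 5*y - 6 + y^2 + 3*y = 7*n^2 - 4*n + y^2 + y*(8*n + 8) - 20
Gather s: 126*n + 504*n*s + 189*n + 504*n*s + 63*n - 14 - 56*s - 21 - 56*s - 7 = 378*n + s*(1008*n - 112) - 42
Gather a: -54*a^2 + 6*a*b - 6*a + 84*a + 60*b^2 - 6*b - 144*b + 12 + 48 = -54*a^2 + a*(6*b + 78) + 60*b^2 - 150*b + 60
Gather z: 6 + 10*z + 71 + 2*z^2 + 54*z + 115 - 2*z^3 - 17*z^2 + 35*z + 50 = -2*z^3 - 15*z^2 + 99*z + 242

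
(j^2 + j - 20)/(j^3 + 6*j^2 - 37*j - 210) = (j - 4)/(j^2 + j - 42)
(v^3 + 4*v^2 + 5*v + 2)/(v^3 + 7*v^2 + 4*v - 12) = (v^2 + 2*v + 1)/(v^2 + 5*v - 6)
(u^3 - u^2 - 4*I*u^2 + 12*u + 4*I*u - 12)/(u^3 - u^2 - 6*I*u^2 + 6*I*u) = (u + 2*I)/u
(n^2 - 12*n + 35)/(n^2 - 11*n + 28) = (n - 5)/(n - 4)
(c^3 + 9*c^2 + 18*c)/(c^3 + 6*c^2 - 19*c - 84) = c*(c + 6)/(c^2 + 3*c - 28)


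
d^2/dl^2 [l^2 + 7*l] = 2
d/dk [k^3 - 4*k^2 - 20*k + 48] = 3*k^2 - 8*k - 20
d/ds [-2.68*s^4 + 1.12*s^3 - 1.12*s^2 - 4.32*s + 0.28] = -10.72*s^3 + 3.36*s^2 - 2.24*s - 4.32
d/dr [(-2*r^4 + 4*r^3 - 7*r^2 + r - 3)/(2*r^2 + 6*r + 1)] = (-8*r^5 - 28*r^4 + 40*r^3 - 32*r^2 - 2*r + 19)/(4*r^4 + 24*r^3 + 40*r^2 + 12*r + 1)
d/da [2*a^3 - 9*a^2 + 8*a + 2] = 6*a^2 - 18*a + 8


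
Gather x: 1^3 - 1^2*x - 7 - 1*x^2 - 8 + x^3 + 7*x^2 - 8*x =x^3 + 6*x^2 - 9*x - 14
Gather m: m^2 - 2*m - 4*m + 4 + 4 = m^2 - 6*m + 8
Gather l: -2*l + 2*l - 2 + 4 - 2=0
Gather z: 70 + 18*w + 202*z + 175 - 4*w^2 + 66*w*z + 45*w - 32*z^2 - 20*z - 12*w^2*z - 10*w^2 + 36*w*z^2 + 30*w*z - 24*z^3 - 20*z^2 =-14*w^2 + 63*w - 24*z^3 + z^2*(36*w - 52) + z*(-12*w^2 + 96*w + 182) + 245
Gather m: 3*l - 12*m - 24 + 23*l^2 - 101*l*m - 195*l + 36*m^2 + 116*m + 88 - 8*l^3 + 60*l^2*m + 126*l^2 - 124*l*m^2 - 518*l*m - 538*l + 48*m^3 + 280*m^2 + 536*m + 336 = -8*l^3 + 149*l^2 - 730*l + 48*m^3 + m^2*(316 - 124*l) + m*(60*l^2 - 619*l + 640) + 400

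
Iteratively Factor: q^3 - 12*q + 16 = (q - 2)*(q^2 + 2*q - 8) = (q - 2)*(q + 4)*(q - 2)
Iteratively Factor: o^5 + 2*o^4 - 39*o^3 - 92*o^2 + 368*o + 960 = (o - 5)*(o^4 + 7*o^3 - 4*o^2 - 112*o - 192) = (o - 5)*(o + 3)*(o^3 + 4*o^2 - 16*o - 64) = (o - 5)*(o - 4)*(o + 3)*(o^2 + 8*o + 16) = (o - 5)*(o - 4)*(o + 3)*(o + 4)*(o + 4)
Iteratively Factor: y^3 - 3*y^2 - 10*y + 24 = (y + 3)*(y^2 - 6*y + 8) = (y - 2)*(y + 3)*(y - 4)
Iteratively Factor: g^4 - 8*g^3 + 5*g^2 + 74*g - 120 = (g + 3)*(g^3 - 11*g^2 + 38*g - 40) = (g - 5)*(g + 3)*(g^2 - 6*g + 8) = (g - 5)*(g - 2)*(g + 3)*(g - 4)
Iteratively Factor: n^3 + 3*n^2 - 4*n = (n - 1)*(n^2 + 4*n) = n*(n - 1)*(n + 4)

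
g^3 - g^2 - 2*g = g*(g - 2)*(g + 1)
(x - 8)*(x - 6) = x^2 - 14*x + 48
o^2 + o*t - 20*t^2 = (o - 4*t)*(o + 5*t)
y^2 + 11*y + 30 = (y + 5)*(y + 6)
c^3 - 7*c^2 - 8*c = c*(c - 8)*(c + 1)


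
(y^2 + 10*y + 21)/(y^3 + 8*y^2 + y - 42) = 1/(y - 2)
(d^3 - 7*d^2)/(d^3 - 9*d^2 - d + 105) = d^2/(d^2 - 2*d - 15)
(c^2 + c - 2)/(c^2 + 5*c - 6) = (c + 2)/(c + 6)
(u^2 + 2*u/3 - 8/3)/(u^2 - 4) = (u - 4/3)/(u - 2)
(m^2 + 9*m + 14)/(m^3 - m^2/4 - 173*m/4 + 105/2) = 4*(m + 2)/(4*m^2 - 29*m + 30)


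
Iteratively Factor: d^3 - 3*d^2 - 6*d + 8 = (d + 2)*(d^2 - 5*d + 4) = (d - 1)*(d + 2)*(d - 4)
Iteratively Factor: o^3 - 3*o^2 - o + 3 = (o + 1)*(o^2 - 4*o + 3) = (o - 3)*(o + 1)*(o - 1)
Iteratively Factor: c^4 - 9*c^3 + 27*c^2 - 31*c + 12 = (c - 4)*(c^3 - 5*c^2 + 7*c - 3) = (c - 4)*(c - 1)*(c^2 - 4*c + 3) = (c - 4)*(c - 3)*(c - 1)*(c - 1)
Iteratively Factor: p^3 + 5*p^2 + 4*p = (p)*(p^2 + 5*p + 4) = p*(p + 4)*(p + 1)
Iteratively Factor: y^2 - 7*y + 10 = (y - 5)*(y - 2)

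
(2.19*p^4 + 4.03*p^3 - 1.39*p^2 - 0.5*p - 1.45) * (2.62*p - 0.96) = 5.7378*p^5 + 8.4562*p^4 - 7.5106*p^3 + 0.0243999999999998*p^2 - 3.319*p + 1.392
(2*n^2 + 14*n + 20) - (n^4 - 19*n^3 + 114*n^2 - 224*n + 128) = -n^4 + 19*n^3 - 112*n^2 + 238*n - 108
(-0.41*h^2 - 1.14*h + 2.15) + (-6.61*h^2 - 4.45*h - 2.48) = -7.02*h^2 - 5.59*h - 0.33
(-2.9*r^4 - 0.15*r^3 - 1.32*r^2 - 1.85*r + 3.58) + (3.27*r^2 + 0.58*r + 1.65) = -2.9*r^4 - 0.15*r^3 + 1.95*r^2 - 1.27*r + 5.23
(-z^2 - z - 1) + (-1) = -z^2 - z - 2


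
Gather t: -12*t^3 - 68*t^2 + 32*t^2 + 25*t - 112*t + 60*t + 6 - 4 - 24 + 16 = -12*t^3 - 36*t^2 - 27*t - 6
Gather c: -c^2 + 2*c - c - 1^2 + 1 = -c^2 + c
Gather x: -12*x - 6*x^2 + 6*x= -6*x^2 - 6*x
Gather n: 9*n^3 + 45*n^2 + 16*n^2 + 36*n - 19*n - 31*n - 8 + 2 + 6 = 9*n^3 + 61*n^2 - 14*n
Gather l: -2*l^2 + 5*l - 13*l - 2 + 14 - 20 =-2*l^2 - 8*l - 8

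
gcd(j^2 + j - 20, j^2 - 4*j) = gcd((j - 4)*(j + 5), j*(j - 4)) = j - 4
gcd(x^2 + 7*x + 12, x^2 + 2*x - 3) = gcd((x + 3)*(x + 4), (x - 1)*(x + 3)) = x + 3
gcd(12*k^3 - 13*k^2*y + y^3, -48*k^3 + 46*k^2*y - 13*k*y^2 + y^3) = -3*k + y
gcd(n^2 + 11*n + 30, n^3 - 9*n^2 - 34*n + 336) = n + 6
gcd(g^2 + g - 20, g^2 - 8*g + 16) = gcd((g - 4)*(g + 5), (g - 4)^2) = g - 4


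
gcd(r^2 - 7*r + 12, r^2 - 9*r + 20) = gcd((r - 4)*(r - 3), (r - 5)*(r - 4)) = r - 4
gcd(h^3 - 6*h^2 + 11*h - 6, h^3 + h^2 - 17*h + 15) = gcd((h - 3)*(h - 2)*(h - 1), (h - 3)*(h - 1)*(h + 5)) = h^2 - 4*h + 3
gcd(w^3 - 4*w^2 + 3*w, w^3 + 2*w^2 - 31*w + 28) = w - 1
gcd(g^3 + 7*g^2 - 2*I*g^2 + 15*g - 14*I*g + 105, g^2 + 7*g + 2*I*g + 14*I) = g + 7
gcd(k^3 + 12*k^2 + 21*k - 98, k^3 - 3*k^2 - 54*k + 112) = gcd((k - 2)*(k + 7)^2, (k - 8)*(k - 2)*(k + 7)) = k^2 + 5*k - 14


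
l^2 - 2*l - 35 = (l - 7)*(l + 5)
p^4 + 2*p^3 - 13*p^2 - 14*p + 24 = (p - 3)*(p - 1)*(p + 2)*(p + 4)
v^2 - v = v*(v - 1)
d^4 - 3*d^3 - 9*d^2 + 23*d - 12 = (d - 4)*(d - 1)^2*(d + 3)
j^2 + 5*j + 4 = (j + 1)*(j + 4)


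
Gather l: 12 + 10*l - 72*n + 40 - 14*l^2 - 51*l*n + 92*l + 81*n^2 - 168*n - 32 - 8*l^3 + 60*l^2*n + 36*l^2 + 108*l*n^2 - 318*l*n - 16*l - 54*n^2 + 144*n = -8*l^3 + l^2*(60*n + 22) + l*(108*n^2 - 369*n + 86) + 27*n^2 - 96*n + 20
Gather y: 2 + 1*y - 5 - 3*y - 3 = -2*y - 6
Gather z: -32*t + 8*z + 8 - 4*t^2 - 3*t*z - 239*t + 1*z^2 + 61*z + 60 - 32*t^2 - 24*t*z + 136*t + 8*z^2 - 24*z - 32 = -36*t^2 - 135*t + 9*z^2 + z*(45 - 27*t) + 36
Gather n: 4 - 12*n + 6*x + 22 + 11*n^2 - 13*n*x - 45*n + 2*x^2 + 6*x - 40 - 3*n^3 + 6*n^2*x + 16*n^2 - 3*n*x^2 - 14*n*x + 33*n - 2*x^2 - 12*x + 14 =-3*n^3 + n^2*(6*x + 27) + n*(-3*x^2 - 27*x - 24)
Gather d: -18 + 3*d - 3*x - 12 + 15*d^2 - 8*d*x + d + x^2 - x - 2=15*d^2 + d*(4 - 8*x) + x^2 - 4*x - 32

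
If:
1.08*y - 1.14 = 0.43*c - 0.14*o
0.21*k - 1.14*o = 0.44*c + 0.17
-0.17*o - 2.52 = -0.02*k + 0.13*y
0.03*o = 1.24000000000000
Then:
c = -454.97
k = -728.09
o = 41.33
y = -185.45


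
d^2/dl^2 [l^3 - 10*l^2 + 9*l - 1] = 6*l - 20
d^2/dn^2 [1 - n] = 0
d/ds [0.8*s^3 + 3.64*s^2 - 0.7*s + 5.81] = 2.4*s^2 + 7.28*s - 0.7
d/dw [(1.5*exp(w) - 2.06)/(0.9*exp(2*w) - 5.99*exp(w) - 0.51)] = (-1.35*exp(2*w) + 3.708*exp(w) - 13.1044)*exp(w)/(0.81*exp(4*w) - 10.782*exp(3*w) + 34.9621*exp(2*w) + 6.1098*exp(w) + 0.2601)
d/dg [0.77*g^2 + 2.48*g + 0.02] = 1.54*g + 2.48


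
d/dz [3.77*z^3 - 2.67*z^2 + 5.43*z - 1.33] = 11.31*z^2 - 5.34*z + 5.43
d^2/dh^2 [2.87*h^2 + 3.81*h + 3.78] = 5.74000000000000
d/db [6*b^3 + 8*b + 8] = 18*b^2 + 8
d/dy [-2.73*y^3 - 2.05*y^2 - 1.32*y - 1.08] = -8.19*y^2 - 4.1*y - 1.32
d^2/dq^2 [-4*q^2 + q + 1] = -8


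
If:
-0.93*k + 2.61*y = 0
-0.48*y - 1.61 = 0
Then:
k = -9.41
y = -3.35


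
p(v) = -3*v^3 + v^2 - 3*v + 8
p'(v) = -9*v^2 + 2*v - 3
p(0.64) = 5.70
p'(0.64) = -5.41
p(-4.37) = 290.57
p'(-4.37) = -183.61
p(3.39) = -107.55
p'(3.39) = -99.65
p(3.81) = -154.83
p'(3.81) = -126.02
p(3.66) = -136.67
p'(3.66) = -116.24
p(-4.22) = 263.92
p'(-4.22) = -171.72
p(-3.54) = 164.24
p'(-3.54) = -122.86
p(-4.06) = 237.43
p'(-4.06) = -159.47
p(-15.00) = 10403.00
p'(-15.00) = -2058.00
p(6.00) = -622.00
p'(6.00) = -315.00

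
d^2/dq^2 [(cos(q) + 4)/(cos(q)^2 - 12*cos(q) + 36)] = (-331*cos(q)/4 - 20*cos(2*q) - cos(3*q)/4 + 28)/(cos(q) - 6)^4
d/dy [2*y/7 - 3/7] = 2/7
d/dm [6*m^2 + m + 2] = 12*m + 1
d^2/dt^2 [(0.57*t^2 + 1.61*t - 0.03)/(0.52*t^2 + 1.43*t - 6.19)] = (2.22044604925031e-16*t^4 + 0.0229840000000019*t^3 + 10.959624*t^2 + 30.95976*t + 71.867006)/(0.140608*t^6 + 1.160016*t^5 - 1.831284*t^4 - 24.693097*t^3 + 21.799323*t^2 + 164.376069*t - 237.176659)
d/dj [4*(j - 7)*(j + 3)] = 8*j - 16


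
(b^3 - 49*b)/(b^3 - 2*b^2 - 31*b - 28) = b*(b + 7)/(b^2 + 5*b + 4)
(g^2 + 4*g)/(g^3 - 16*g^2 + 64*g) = (g + 4)/(g^2 - 16*g + 64)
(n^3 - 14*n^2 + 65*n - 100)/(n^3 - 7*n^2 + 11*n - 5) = (n^2 - 9*n + 20)/(n^2 - 2*n + 1)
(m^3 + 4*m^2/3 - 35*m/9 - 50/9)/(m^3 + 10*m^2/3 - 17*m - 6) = (9*m^3 + 12*m^2 - 35*m - 50)/(3*(3*m^3 + 10*m^2 - 51*m - 18))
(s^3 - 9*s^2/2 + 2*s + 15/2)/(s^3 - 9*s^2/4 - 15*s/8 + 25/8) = 4*(s^2 - 2*s - 3)/(4*s^2 + s - 5)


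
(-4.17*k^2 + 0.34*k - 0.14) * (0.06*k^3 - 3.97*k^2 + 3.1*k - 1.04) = -0.2502*k^5 + 16.5753*k^4 - 14.2852*k^3 + 5.9466*k^2 - 0.7876*k + 0.1456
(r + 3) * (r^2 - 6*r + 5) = r^3 - 3*r^2 - 13*r + 15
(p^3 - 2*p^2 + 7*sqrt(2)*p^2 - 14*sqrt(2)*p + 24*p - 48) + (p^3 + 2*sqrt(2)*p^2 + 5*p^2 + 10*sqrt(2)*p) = 2*p^3 + 3*p^2 + 9*sqrt(2)*p^2 - 4*sqrt(2)*p + 24*p - 48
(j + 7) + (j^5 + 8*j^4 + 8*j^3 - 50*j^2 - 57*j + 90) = j^5 + 8*j^4 + 8*j^3 - 50*j^2 - 56*j + 97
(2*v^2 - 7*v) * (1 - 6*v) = -12*v^3 + 44*v^2 - 7*v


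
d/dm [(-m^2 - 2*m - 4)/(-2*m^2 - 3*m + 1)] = (-m^2 - 18*m - 14)/(4*m^4 + 12*m^3 + 5*m^2 - 6*m + 1)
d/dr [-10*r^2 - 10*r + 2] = -20*r - 10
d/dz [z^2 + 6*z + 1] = 2*z + 6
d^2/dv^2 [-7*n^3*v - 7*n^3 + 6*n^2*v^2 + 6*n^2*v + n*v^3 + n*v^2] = 2*n*(6*n + 3*v + 1)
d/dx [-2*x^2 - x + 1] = -4*x - 1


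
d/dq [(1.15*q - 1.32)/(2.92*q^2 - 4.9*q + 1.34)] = (-3.358*q^2 + 7.7088*q - 4.927)/(8.5264*q^4 - 28.616*q^3 + 31.8356*q^2 - 13.132*q + 1.7956)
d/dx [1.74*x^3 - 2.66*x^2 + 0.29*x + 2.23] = 5.22*x^2 - 5.32*x + 0.29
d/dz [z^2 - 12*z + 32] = 2*z - 12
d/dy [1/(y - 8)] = -1/(y - 8)^2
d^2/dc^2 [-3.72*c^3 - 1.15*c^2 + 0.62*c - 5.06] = -22.32*c - 2.3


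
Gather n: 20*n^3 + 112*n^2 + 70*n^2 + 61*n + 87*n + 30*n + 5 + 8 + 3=20*n^3 + 182*n^2 + 178*n + 16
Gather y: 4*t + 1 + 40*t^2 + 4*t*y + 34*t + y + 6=40*t^2 + 38*t + y*(4*t + 1) + 7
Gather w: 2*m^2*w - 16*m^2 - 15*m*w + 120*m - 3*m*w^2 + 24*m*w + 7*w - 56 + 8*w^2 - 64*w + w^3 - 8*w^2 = -16*m^2 - 3*m*w^2 + 120*m + w^3 + w*(2*m^2 + 9*m - 57) - 56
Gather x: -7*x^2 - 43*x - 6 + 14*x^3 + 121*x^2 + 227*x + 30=14*x^3 + 114*x^2 + 184*x + 24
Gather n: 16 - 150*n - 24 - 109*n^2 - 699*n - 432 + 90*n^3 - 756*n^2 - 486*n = 90*n^3 - 865*n^2 - 1335*n - 440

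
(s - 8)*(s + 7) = s^2 - s - 56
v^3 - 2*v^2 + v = v*(v - 1)^2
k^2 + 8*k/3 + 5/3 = (k + 1)*(k + 5/3)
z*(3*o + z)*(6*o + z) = 18*o^2*z + 9*o*z^2 + z^3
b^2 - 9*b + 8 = (b - 8)*(b - 1)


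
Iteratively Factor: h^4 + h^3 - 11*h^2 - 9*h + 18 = (h - 1)*(h^3 + 2*h^2 - 9*h - 18) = (h - 1)*(h + 2)*(h^2 - 9) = (h - 3)*(h - 1)*(h + 2)*(h + 3)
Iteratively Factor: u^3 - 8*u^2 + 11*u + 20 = (u - 5)*(u^2 - 3*u - 4) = (u - 5)*(u + 1)*(u - 4)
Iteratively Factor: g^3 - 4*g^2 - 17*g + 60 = (g + 4)*(g^2 - 8*g + 15) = (g - 3)*(g + 4)*(g - 5)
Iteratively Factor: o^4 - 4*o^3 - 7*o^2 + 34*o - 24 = (o - 4)*(o^3 - 7*o + 6) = (o - 4)*(o - 2)*(o^2 + 2*o - 3) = (o - 4)*(o - 2)*(o + 3)*(o - 1)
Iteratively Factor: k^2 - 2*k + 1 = (k - 1)*(k - 1)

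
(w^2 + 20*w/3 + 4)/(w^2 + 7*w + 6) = (w + 2/3)/(w + 1)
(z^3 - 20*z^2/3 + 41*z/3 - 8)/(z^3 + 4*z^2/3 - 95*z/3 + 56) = (z - 1)/(z + 7)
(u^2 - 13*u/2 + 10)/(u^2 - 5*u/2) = (u - 4)/u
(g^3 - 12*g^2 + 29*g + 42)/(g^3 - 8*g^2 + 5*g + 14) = (g - 6)/(g - 2)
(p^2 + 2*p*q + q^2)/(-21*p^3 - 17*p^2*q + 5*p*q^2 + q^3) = (-p - q)/(21*p^2 - 4*p*q - q^2)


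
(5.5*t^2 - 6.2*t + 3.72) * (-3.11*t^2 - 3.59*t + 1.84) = -17.105*t^4 - 0.462999999999997*t^3 + 20.8088*t^2 - 24.7628*t + 6.8448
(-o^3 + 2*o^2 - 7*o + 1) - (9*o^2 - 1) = -o^3 - 7*o^2 - 7*o + 2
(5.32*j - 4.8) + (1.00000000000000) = 5.32*j - 3.8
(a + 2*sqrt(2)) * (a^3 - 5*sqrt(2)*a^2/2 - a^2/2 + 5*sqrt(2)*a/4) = a^4 - sqrt(2)*a^3/2 - a^3/2 - 10*a^2 + sqrt(2)*a^2/4 + 5*a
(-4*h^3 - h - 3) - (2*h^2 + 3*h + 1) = -4*h^3 - 2*h^2 - 4*h - 4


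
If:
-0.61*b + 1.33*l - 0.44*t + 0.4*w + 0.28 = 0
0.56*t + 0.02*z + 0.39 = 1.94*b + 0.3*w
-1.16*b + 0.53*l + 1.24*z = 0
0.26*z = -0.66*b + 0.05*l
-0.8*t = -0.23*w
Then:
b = -0.35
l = -1.98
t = 2.24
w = 7.80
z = 0.51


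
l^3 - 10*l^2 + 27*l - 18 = (l - 6)*(l - 3)*(l - 1)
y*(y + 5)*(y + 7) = y^3 + 12*y^2 + 35*y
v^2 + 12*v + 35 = (v + 5)*(v + 7)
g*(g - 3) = g^2 - 3*g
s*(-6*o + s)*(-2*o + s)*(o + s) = 12*o^3*s + 4*o^2*s^2 - 7*o*s^3 + s^4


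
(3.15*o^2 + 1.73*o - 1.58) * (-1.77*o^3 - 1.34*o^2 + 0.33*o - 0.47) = -5.5755*o^5 - 7.2831*o^4 + 1.5179*o^3 + 1.2076*o^2 - 1.3345*o + 0.7426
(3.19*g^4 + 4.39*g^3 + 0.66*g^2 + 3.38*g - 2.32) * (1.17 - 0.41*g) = -1.3079*g^5 + 1.9324*g^4 + 4.8657*g^3 - 0.6136*g^2 + 4.9058*g - 2.7144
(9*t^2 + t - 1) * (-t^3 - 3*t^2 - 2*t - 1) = -9*t^5 - 28*t^4 - 20*t^3 - 8*t^2 + t + 1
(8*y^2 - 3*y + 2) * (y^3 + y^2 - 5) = 8*y^5 + 5*y^4 - y^3 - 38*y^2 + 15*y - 10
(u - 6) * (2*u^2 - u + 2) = 2*u^3 - 13*u^2 + 8*u - 12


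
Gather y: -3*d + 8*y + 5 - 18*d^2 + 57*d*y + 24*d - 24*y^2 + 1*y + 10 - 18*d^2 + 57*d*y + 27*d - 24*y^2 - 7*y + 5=-36*d^2 + 48*d - 48*y^2 + y*(114*d + 2) + 20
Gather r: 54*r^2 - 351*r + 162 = 54*r^2 - 351*r + 162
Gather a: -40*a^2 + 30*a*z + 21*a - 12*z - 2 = -40*a^2 + a*(30*z + 21) - 12*z - 2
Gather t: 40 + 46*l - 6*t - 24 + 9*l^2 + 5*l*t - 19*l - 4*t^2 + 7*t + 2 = 9*l^2 + 27*l - 4*t^2 + t*(5*l + 1) + 18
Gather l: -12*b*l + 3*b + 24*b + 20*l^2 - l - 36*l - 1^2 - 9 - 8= 27*b + 20*l^2 + l*(-12*b - 37) - 18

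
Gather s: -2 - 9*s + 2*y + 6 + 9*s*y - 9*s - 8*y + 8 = s*(9*y - 18) - 6*y + 12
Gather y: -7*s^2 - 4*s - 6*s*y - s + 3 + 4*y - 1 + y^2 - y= -7*s^2 - 5*s + y^2 + y*(3 - 6*s) + 2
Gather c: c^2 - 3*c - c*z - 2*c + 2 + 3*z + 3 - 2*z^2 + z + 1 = c^2 + c*(-z - 5) - 2*z^2 + 4*z + 6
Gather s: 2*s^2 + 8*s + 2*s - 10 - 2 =2*s^2 + 10*s - 12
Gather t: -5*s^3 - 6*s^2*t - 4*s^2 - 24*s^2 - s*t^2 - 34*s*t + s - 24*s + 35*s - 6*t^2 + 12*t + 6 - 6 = -5*s^3 - 28*s^2 + 12*s + t^2*(-s - 6) + t*(-6*s^2 - 34*s + 12)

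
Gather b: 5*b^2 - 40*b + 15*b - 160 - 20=5*b^2 - 25*b - 180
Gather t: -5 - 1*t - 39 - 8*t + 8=-9*t - 36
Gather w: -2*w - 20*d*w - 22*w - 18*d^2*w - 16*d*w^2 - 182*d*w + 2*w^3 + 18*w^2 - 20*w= 2*w^3 + w^2*(18 - 16*d) + w*(-18*d^2 - 202*d - 44)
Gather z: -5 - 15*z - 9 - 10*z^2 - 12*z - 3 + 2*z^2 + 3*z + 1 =-8*z^2 - 24*z - 16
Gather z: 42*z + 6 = 42*z + 6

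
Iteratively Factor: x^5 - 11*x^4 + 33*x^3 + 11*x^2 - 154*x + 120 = (x - 3)*(x^4 - 8*x^3 + 9*x^2 + 38*x - 40) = (x - 3)*(x + 2)*(x^3 - 10*x^2 + 29*x - 20) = (x - 3)*(x - 1)*(x + 2)*(x^2 - 9*x + 20) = (x - 5)*(x - 3)*(x - 1)*(x + 2)*(x - 4)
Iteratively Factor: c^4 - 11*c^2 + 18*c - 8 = (c - 2)*(c^3 + 2*c^2 - 7*c + 4) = (c - 2)*(c + 4)*(c^2 - 2*c + 1) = (c - 2)*(c - 1)*(c + 4)*(c - 1)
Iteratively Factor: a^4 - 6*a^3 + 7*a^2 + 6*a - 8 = (a + 1)*(a^3 - 7*a^2 + 14*a - 8) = (a - 2)*(a + 1)*(a^2 - 5*a + 4) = (a - 4)*(a - 2)*(a + 1)*(a - 1)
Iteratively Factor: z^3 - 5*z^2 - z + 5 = (z + 1)*(z^2 - 6*z + 5) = (z - 5)*(z + 1)*(z - 1)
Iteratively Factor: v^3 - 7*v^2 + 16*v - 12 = (v - 3)*(v^2 - 4*v + 4) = (v - 3)*(v - 2)*(v - 2)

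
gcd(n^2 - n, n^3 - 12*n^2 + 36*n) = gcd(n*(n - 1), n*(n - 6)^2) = n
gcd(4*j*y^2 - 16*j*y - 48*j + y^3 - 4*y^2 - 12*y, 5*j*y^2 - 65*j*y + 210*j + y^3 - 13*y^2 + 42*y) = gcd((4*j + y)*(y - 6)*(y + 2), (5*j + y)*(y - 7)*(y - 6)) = y - 6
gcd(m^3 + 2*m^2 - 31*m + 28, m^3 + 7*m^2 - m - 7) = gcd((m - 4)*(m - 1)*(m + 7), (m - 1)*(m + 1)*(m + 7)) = m^2 + 6*m - 7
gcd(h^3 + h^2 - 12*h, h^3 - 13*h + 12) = h^2 + h - 12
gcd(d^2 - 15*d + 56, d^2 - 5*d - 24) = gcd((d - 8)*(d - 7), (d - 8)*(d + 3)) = d - 8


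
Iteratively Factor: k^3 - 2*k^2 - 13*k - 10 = (k - 5)*(k^2 + 3*k + 2) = (k - 5)*(k + 1)*(k + 2)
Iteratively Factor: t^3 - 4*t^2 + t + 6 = (t - 2)*(t^2 - 2*t - 3) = (t - 2)*(t + 1)*(t - 3)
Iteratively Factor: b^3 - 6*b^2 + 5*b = (b - 1)*(b^2 - 5*b) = (b - 5)*(b - 1)*(b)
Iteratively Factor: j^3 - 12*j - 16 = (j - 4)*(j^2 + 4*j + 4) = (j - 4)*(j + 2)*(j + 2)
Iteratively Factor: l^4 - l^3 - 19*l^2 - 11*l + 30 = (l + 2)*(l^3 - 3*l^2 - 13*l + 15) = (l - 1)*(l + 2)*(l^2 - 2*l - 15) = (l - 5)*(l - 1)*(l + 2)*(l + 3)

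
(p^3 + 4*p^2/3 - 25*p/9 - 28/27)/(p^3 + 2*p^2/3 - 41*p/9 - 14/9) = (p - 4/3)/(p - 2)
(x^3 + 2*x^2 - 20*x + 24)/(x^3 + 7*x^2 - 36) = (x - 2)/(x + 3)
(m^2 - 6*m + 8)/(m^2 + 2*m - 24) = (m - 2)/(m + 6)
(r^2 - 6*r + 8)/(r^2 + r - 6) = (r - 4)/(r + 3)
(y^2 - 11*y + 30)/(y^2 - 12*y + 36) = (y - 5)/(y - 6)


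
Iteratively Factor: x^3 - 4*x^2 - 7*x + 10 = (x - 1)*(x^2 - 3*x - 10) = (x - 1)*(x + 2)*(x - 5)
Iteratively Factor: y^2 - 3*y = (y - 3)*(y)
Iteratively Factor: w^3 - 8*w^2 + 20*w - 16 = (w - 2)*(w^2 - 6*w + 8) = (w - 2)^2*(w - 4)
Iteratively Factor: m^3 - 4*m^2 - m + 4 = (m - 1)*(m^2 - 3*m - 4) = (m - 4)*(m - 1)*(m + 1)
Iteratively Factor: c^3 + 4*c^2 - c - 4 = (c + 4)*(c^2 - 1) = (c + 1)*(c + 4)*(c - 1)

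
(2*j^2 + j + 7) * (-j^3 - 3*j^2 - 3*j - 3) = -2*j^5 - 7*j^4 - 16*j^3 - 30*j^2 - 24*j - 21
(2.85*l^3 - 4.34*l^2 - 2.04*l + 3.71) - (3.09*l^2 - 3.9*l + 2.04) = 2.85*l^3 - 7.43*l^2 + 1.86*l + 1.67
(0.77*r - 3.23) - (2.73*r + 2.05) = -1.96*r - 5.28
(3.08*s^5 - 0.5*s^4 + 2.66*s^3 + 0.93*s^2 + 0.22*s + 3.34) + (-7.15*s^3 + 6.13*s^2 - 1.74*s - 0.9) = 3.08*s^5 - 0.5*s^4 - 4.49*s^3 + 7.06*s^2 - 1.52*s + 2.44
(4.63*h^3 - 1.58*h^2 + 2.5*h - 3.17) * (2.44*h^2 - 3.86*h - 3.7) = 11.2972*h^5 - 21.727*h^4 - 4.9322*h^3 - 11.5388*h^2 + 2.9862*h + 11.729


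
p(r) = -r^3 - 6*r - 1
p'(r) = -3*r^2 - 6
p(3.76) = -76.72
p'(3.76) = -48.41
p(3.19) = -52.60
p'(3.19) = -36.53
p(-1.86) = 16.59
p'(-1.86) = -16.38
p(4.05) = -91.73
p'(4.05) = -55.21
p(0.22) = -2.33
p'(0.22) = -6.15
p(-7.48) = 462.39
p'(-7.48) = -173.85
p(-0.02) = -0.88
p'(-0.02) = -6.00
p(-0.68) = 3.39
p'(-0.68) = -7.39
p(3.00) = -46.00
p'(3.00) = -33.00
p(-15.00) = 3464.00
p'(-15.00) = -681.00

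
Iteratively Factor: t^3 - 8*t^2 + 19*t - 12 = (t - 3)*(t^2 - 5*t + 4) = (t - 3)*(t - 1)*(t - 4)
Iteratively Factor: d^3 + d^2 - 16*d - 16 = (d + 1)*(d^2 - 16) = (d - 4)*(d + 1)*(d + 4)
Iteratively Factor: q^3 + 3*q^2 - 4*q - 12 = (q + 3)*(q^2 - 4) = (q - 2)*(q + 3)*(q + 2)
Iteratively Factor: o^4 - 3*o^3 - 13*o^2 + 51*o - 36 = (o - 3)*(o^3 - 13*o + 12) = (o - 3)*(o - 1)*(o^2 + o - 12) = (o - 3)^2*(o - 1)*(o + 4)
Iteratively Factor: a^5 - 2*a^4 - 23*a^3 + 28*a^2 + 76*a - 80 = (a + 2)*(a^4 - 4*a^3 - 15*a^2 + 58*a - 40) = (a - 5)*(a + 2)*(a^3 + a^2 - 10*a + 8) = (a - 5)*(a - 2)*(a + 2)*(a^2 + 3*a - 4) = (a - 5)*(a - 2)*(a + 2)*(a + 4)*(a - 1)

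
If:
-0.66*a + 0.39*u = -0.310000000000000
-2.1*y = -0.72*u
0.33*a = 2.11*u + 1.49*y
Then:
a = 0.51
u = 0.06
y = 0.02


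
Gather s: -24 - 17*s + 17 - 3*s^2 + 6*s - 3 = -3*s^2 - 11*s - 10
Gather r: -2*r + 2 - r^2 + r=-r^2 - r + 2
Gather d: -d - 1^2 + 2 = 1 - d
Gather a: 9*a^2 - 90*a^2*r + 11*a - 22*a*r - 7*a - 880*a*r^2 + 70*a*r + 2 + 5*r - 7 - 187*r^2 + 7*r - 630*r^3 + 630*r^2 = a^2*(9 - 90*r) + a*(-880*r^2 + 48*r + 4) - 630*r^3 + 443*r^2 + 12*r - 5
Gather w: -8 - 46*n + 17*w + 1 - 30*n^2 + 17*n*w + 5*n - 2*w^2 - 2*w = -30*n^2 - 41*n - 2*w^2 + w*(17*n + 15) - 7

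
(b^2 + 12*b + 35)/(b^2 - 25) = (b + 7)/(b - 5)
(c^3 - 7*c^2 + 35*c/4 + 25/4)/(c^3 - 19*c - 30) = (c^2 - 2*c - 5/4)/(c^2 + 5*c + 6)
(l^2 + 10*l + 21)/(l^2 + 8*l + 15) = (l + 7)/(l + 5)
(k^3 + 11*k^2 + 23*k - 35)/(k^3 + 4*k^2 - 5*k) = (k + 7)/k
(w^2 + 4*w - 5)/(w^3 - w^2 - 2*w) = (-w^2 - 4*w + 5)/(w*(-w^2 + w + 2))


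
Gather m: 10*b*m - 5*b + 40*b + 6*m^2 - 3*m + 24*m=35*b + 6*m^2 + m*(10*b + 21)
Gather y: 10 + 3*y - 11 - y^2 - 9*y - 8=-y^2 - 6*y - 9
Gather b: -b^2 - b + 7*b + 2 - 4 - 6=-b^2 + 6*b - 8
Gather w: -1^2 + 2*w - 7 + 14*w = 16*w - 8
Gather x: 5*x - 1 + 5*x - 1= 10*x - 2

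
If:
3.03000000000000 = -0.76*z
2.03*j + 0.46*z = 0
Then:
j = 0.90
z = -3.99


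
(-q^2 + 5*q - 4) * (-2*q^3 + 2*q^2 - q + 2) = 2*q^5 - 12*q^4 + 19*q^3 - 15*q^2 + 14*q - 8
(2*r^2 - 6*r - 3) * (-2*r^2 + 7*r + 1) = -4*r^4 + 26*r^3 - 34*r^2 - 27*r - 3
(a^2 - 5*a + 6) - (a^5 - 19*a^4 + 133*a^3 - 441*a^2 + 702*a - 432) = -a^5 + 19*a^4 - 133*a^3 + 442*a^2 - 707*a + 438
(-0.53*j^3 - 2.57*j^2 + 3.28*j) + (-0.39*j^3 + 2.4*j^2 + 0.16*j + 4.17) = -0.92*j^3 - 0.17*j^2 + 3.44*j + 4.17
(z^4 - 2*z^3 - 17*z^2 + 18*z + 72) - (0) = z^4 - 2*z^3 - 17*z^2 + 18*z + 72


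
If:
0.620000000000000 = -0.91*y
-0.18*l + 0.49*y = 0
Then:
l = -1.85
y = -0.68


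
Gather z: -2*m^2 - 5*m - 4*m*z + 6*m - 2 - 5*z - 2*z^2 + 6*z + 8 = -2*m^2 + m - 2*z^2 + z*(1 - 4*m) + 6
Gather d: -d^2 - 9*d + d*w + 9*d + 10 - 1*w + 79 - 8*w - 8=-d^2 + d*w - 9*w + 81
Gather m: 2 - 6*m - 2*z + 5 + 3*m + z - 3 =-3*m - z + 4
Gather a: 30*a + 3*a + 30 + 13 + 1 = 33*a + 44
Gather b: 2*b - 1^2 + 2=2*b + 1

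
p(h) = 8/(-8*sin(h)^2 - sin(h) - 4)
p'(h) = 8*(16*sin(h)*cos(h) + cos(h))/(-8*sin(h)^2 - sin(h) - 4)^2 = 8*(16*sin(h) + 1)*cos(h)/(8*sin(h)^2 + sin(h) + 4)^2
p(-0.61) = -1.32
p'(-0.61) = -1.46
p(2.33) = -0.90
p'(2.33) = -0.87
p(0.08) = -1.94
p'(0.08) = 1.06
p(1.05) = -0.73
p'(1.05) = 0.50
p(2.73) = -1.41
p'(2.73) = -1.68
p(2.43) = -0.99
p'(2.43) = -1.07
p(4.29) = -0.82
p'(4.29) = 0.47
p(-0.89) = -0.99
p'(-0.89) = -0.89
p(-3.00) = -1.99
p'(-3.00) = 0.62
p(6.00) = -1.84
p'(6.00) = -1.41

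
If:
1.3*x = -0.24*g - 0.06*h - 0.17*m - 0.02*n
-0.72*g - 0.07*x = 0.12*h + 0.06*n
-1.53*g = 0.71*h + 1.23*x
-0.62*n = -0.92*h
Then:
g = 1.08375471952535*x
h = -4.06780946601942*x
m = -7.03123810203693*x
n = -6.03610436893204*x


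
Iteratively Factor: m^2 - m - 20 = (m - 5)*(m + 4)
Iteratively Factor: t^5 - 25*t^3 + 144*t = (t)*(t^4 - 25*t^2 + 144) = t*(t + 4)*(t^3 - 4*t^2 - 9*t + 36) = t*(t - 3)*(t + 4)*(t^2 - t - 12) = t*(t - 3)*(t + 3)*(t + 4)*(t - 4)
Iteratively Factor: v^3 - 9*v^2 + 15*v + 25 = (v - 5)*(v^2 - 4*v - 5) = (v - 5)*(v + 1)*(v - 5)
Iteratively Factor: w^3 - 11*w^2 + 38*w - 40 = (w - 5)*(w^2 - 6*w + 8) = (w - 5)*(w - 4)*(w - 2)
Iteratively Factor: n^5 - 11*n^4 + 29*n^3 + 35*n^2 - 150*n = (n + 2)*(n^4 - 13*n^3 + 55*n^2 - 75*n) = n*(n + 2)*(n^3 - 13*n^2 + 55*n - 75) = n*(n - 3)*(n + 2)*(n^2 - 10*n + 25) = n*(n - 5)*(n - 3)*(n + 2)*(n - 5)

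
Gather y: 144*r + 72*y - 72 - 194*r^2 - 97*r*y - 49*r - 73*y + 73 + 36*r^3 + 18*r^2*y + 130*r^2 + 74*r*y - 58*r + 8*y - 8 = 36*r^3 - 64*r^2 + 37*r + y*(18*r^2 - 23*r + 7) - 7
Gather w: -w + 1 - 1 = -w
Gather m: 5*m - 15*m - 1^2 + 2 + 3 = 4 - 10*m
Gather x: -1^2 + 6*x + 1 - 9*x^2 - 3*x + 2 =-9*x^2 + 3*x + 2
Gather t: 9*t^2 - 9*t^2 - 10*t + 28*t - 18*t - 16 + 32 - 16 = 0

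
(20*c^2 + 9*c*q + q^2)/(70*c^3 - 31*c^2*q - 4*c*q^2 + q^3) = (4*c + q)/(14*c^2 - 9*c*q + q^2)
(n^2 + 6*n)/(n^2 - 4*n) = (n + 6)/(n - 4)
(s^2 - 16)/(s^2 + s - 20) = (s + 4)/(s + 5)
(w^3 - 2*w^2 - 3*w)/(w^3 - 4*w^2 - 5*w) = (w - 3)/(w - 5)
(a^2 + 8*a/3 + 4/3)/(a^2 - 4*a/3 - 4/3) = (a + 2)/(a - 2)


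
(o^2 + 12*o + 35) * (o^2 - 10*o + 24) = o^4 + 2*o^3 - 61*o^2 - 62*o + 840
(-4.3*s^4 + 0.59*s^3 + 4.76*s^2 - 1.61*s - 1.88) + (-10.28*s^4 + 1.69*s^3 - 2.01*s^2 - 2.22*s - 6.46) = -14.58*s^4 + 2.28*s^3 + 2.75*s^2 - 3.83*s - 8.34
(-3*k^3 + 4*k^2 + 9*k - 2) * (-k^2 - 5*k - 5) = 3*k^5 + 11*k^4 - 14*k^3 - 63*k^2 - 35*k + 10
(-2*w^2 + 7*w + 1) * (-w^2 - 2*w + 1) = 2*w^4 - 3*w^3 - 17*w^2 + 5*w + 1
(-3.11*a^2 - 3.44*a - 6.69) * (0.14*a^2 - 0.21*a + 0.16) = -0.4354*a^4 + 0.1715*a^3 - 0.7118*a^2 + 0.8545*a - 1.0704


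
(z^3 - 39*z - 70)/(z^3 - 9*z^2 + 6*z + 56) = (z + 5)/(z - 4)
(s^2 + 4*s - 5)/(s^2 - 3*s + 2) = (s + 5)/(s - 2)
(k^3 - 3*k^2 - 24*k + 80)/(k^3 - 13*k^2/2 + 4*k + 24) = 2*(k + 5)/(2*k + 3)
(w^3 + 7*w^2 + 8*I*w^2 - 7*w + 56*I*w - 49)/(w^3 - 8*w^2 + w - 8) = (w^2 + 7*w*(1 + I) + 49*I)/(w^2 - w*(8 + I) + 8*I)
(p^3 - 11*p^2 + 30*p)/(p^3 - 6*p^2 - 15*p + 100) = p*(p - 6)/(p^2 - p - 20)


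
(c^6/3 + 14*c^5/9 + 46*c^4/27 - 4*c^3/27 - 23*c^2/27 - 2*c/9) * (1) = c^6/3 + 14*c^5/9 + 46*c^4/27 - 4*c^3/27 - 23*c^2/27 - 2*c/9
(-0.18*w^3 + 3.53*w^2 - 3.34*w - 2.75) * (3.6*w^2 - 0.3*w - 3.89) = -0.648*w^5 + 12.762*w^4 - 12.3828*w^3 - 22.6297*w^2 + 13.8176*w + 10.6975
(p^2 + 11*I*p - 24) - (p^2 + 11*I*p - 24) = 0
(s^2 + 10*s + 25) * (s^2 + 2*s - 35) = s^4 + 12*s^3 + 10*s^2 - 300*s - 875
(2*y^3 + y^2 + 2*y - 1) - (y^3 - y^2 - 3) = y^3 + 2*y^2 + 2*y + 2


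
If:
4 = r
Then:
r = 4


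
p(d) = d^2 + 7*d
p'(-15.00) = -23.00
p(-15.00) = 120.00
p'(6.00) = 19.00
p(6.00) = 78.00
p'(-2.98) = 1.04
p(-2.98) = -11.98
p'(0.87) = 8.74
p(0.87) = 6.85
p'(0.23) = 7.46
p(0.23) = 1.66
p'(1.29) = 9.58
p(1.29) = 10.69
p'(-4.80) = -2.60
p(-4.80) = -10.56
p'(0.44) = 7.88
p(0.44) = 3.27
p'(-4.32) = -1.64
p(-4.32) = -11.58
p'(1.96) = 10.92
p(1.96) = 17.56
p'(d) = 2*d + 7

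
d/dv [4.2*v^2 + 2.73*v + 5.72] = 8.4*v + 2.73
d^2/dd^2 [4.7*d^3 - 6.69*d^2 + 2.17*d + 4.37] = 28.2*d - 13.38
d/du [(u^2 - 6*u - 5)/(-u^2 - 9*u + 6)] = (-15*u^2 + 2*u - 81)/(u^4 + 18*u^3 + 69*u^2 - 108*u + 36)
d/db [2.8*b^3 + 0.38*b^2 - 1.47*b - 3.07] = 8.4*b^2 + 0.76*b - 1.47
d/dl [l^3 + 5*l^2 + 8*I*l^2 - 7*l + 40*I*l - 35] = 3*l^2 + l*(10 + 16*I) - 7 + 40*I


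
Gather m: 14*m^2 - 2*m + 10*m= 14*m^2 + 8*m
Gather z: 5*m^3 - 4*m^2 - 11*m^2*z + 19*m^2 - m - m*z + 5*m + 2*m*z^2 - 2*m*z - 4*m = 5*m^3 + 15*m^2 + 2*m*z^2 + z*(-11*m^2 - 3*m)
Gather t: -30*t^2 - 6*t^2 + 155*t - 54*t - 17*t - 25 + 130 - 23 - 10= -36*t^2 + 84*t + 72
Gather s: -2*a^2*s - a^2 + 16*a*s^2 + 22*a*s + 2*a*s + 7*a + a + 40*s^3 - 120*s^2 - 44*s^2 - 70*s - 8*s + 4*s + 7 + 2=-a^2 + 8*a + 40*s^3 + s^2*(16*a - 164) + s*(-2*a^2 + 24*a - 74) + 9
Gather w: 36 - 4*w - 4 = 32 - 4*w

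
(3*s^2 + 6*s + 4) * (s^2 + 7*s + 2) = 3*s^4 + 27*s^3 + 52*s^2 + 40*s + 8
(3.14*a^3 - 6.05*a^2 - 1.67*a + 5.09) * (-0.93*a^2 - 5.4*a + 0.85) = -2.9202*a^5 - 11.3295*a^4 + 36.8921*a^3 - 0.858199999999999*a^2 - 28.9055*a + 4.3265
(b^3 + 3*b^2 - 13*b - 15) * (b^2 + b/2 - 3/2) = b^5 + 7*b^4/2 - 13*b^3 - 26*b^2 + 12*b + 45/2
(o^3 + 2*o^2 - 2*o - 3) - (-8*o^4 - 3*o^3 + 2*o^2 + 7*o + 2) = 8*o^4 + 4*o^3 - 9*o - 5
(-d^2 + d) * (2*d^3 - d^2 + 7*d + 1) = -2*d^5 + 3*d^4 - 8*d^3 + 6*d^2 + d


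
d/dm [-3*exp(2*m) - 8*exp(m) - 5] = (-6*exp(m) - 8)*exp(m)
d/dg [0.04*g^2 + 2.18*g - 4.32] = 0.08*g + 2.18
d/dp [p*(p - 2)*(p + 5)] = 3*p^2 + 6*p - 10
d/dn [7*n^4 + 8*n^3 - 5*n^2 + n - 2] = 28*n^3 + 24*n^2 - 10*n + 1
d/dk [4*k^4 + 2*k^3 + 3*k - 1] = 16*k^3 + 6*k^2 + 3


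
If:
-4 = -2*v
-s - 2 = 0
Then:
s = -2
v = 2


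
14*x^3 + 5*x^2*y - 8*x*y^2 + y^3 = (-7*x + y)*(-2*x + y)*(x + y)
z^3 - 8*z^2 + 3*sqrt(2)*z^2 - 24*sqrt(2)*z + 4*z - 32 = (z - 8)*(z + sqrt(2))*(z + 2*sqrt(2))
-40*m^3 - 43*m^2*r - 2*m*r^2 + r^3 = (-8*m + r)*(m + r)*(5*m + r)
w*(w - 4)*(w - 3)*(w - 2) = w^4 - 9*w^3 + 26*w^2 - 24*w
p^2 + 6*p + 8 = (p + 2)*(p + 4)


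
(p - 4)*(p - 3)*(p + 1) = p^3 - 6*p^2 + 5*p + 12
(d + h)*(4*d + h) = 4*d^2 + 5*d*h + h^2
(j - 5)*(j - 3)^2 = j^3 - 11*j^2 + 39*j - 45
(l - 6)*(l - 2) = l^2 - 8*l + 12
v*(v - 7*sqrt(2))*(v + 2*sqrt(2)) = v^3 - 5*sqrt(2)*v^2 - 28*v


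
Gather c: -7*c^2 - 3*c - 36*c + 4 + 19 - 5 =-7*c^2 - 39*c + 18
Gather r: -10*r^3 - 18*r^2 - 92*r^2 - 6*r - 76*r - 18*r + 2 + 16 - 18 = -10*r^3 - 110*r^2 - 100*r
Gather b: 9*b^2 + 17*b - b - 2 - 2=9*b^2 + 16*b - 4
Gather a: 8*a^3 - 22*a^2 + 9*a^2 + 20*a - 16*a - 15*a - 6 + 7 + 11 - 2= 8*a^3 - 13*a^2 - 11*a + 10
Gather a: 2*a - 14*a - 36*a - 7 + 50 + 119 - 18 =144 - 48*a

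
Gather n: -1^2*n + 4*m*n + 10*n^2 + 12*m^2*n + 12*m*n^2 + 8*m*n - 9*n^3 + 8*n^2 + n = -9*n^3 + n^2*(12*m + 18) + n*(12*m^2 + 12*m)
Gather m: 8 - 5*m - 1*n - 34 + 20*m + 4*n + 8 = 15*m + 3*n - 18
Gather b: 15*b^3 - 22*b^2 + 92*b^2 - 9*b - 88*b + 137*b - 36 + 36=15*b^3 + 70*b^2 + 40*b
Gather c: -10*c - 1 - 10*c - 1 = -20*c - 2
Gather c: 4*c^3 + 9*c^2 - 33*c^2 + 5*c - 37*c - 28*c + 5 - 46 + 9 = 4*c^3 - 24*c^2 - 60*c - 32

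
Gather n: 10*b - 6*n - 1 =10*b - 6*n - 1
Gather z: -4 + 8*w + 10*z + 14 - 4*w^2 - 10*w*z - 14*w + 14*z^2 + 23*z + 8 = -4*w^2 - 6*w + 14*z^2 + z*(33 - 10*w) + 18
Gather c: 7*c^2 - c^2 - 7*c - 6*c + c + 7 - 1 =6*c^2 - 12*c + 6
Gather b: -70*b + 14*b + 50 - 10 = 40 - 56*b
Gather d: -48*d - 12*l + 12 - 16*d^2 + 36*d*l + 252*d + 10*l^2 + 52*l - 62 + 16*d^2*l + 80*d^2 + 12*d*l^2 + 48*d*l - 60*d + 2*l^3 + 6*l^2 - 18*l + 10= d^2*(16*l + 64) + d*(12*l^2 + 84*l + 144) + 2*l^3 + 16*l^2 + 22*l - 40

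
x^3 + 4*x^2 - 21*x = x*(x - 3)*(x + 7)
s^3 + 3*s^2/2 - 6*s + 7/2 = (s - 1)^2*(s + 7/2)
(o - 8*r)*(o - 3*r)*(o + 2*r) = o^3 - 9*o^2*r + 2*o*r^2 + 48*r^3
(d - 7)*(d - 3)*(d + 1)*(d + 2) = d^4 - 7*d^3 - 7*d^2 + 43*d + 42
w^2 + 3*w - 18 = (w - 3)*(w + 6)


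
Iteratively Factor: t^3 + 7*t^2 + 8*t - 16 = (t + 4)*(t^2 + 3*t - 4) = (t - 1)*(t + 4)*(t + 4)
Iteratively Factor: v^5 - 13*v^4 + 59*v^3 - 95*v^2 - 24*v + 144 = (v - 3)*(v^4 - 10*v^3 + 29*v^2 - 8*v - 48) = (v - 3)*(v + 1)*(v^3 - 11*v^2 + 40*v - 48) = (v - 3)^2*(v + 1)*(v^2 - 8*v + 16) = (v - 4)*(v - 3)^2*(v + 1)*(v - 4)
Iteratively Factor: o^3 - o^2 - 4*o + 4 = (o + 2)*(o^2 - 3*o + 2) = (o - 2)*(o + 2)*(o - 1)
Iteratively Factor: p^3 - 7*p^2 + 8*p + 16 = (p - 4)*(p^2 - 3*p - 4) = (p - 4)*(p + 1)*(p - 4)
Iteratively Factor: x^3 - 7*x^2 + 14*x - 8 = (x - 1)*(x^2 - 6*x + 8) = (x - 2)*(x - 1)*(x - 4)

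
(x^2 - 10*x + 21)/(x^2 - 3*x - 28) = (x - 3)/(x + 4)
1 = 1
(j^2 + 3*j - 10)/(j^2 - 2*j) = (j + 5)/j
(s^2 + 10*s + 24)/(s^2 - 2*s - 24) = (s + 6)/(s - 6)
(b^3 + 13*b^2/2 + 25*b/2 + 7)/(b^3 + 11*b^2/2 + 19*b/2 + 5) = (2*b + 7)/(2*b + 5)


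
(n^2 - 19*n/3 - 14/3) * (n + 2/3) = n^3 - 17*n^2/3 - 80*n/9 - 28/9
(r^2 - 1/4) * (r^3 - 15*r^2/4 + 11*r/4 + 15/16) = r^5 - 15*r^4/4 + 5*r^3/2 + 15*r^2/8 - 11*r/16 - 15/64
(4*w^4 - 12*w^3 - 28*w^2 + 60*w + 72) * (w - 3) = 4*w^5 - 24*w^4 + 8*w^3 + 144*w^2 - 108*w - 216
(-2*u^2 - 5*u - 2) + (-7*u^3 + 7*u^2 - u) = -7*u^3 + 5*u^2 - 6*u - 2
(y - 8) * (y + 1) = y^2 - 7*y - 8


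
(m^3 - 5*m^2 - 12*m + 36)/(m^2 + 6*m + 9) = (m^2 - 8*m + 12)/(m + 3)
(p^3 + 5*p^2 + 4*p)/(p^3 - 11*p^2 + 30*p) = (p^2 + 5*p + 4)/(p^2 - 11*p + 30)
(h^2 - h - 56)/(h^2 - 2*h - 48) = (h + 7)/(h + 6)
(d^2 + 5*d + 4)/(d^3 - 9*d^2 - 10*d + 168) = (d + 1)/(d^2 - 13*d + 42)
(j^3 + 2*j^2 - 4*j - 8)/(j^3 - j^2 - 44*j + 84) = (j^2 + 4*j + 4)/(j^2 + j - 42)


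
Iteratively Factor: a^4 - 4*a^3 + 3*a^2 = (a - 3)*(a^3 - a^2) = a*(a - 3)*(a^2 - a) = a^2*(a - 3)*(a - 1)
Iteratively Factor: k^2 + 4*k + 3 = (k + 3)*(k + 1)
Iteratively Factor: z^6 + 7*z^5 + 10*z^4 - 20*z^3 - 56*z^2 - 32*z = (z - 2)*(z^5 + 9*z^4 + 28*z^3 + 36*z^2 + 16*z) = (z - 2)*(z + 2)*(z^4 + 7*z^3 + 14*z^2 + 8*z) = z*(z - 2)*(z + 2)*(z^3 + 7*z^2 + 14*z + 8) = z*(z - 2)*(z + 1)*(z + 2)*(z^2 + 6*z + 8) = z*(z - 2)*(z + 1)*(z + 2)^2*(z + 4)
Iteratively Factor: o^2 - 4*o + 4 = (o - 2)*(o - 2)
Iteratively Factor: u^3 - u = (u - 1)*(u^2 + u) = (u - 1)*(u + 1)*(u)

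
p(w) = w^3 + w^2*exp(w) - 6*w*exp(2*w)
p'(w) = w^2*exp(w) + 3*w^2 - 12*w*exp(2*w) + 2*w*exp(w) - 6*exp(2*w)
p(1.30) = -96.62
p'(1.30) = -270.01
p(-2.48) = -14.63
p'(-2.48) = 18.72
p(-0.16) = 0.71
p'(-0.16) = -3.14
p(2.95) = -6269.22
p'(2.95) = -14807.45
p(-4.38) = -83.78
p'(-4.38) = 57.69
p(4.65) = -302808.80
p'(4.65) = -672670.69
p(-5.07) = -130.16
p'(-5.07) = 77.21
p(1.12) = -57.87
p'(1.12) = -168.13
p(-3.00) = -26.51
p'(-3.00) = 27.22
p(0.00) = 0.00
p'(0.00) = -6.00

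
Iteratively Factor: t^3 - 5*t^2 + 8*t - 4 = (t - 2)*(t^2 - 3*t + 2) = (t - 2)^2*(t - 1)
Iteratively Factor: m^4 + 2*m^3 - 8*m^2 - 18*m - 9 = (m - 3)*(m^3 + 5*m^2 + 7*m + 3) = (m - 3)*(m + 3)*(m^2 + 2*m + 1) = (m - 3)*(m + 1)*(m + 3)*(m + 1)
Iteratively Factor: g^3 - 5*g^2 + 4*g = (g - 4)*(g^2 - g) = g*(g - 4)*(g - 1)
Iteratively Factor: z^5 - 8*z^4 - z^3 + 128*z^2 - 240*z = (z - 5)*(z^4 - 3*z^3 - 16*z^2 + 48*z) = (z - 5)*(z - 3)*(z^3 - 16*z) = z*(z - 5)*(z - 3)*(z^2 - 16) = z*(z - 5)*(z - 4)*(z - 3)*(z + 4)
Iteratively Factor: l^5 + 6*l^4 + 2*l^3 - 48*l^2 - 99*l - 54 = (l - 3)*(l^4 + 9*l^3 + 29*l^2 + 39*l + 18) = (l - 3)*(l + 3)*(l^3 + 6*l^2 + 11*l + 6) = (l - 3)*(l + 3)^2*(l^2 + 3*l + 2) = (l - 3)*(l + 1)*(l + 3)^2*(l + 2)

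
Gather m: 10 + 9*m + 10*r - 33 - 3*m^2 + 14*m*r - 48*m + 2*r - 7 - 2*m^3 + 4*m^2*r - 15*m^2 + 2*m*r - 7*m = -2*m^3 + m^2*(4*r - 18) + m*(16*r - 46) + 12*r - 30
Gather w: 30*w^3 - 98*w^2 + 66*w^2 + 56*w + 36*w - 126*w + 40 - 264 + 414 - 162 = 30*w^3 - 32*w^2 - 34*w + 28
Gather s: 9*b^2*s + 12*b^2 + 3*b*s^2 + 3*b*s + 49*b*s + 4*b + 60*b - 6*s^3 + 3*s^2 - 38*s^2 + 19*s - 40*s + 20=12*b^2 + 64*b - 6*s^3 + s^2*(3*b - 35) + s*(9*b^2 + 52*b - 21) + 20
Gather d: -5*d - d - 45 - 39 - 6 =-6*d - 90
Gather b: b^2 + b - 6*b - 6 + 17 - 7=b^2 - 5*b + 4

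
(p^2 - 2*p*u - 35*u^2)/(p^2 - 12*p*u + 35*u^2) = (p + 5*u)/(p - 5*u)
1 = 1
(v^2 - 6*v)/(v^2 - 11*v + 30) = v/(v - 5)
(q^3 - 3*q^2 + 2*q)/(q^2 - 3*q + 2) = q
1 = 1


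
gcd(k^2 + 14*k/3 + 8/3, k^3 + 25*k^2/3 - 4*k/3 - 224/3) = k + 4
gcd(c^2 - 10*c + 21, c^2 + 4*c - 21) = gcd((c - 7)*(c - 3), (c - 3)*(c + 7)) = c - 3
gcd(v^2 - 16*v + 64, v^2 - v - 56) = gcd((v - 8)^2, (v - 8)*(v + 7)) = v - 8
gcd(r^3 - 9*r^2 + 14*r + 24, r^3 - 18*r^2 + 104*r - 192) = r^2 - 10*r + 24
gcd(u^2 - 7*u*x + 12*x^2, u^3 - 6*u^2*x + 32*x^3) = -u + 4*x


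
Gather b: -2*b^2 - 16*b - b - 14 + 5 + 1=-2*b^2 - 17*b - 8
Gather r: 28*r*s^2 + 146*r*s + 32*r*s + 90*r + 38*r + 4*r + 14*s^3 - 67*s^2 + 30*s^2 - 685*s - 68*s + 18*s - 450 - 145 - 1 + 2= r*(28*s^2 + 178*s + 132) + 14*s^3 - 37*s^2 - 735*s - 594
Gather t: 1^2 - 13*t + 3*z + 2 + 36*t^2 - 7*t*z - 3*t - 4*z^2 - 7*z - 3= 36*t^2 + t*(-7*z - 16) - 4*z^2 - 4*z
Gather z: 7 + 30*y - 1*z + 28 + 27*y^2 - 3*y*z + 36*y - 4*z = 27*y^2 + 66*y + z*(-3*y - 5) + 35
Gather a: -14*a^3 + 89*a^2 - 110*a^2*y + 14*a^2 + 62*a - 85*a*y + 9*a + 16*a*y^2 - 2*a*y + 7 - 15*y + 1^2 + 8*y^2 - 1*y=-14*a^3 + a^2*(103 - 110*y) + a*(16*y^2 - 87*y + 71) + 8*y^2 - 16*y + 8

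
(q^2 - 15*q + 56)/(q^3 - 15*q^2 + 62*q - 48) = (q - 7)/(q^2 - 7*q + 6)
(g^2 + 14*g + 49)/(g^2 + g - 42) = (g + 7)/(g - 6)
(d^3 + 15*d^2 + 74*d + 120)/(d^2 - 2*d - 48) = (d^2 + 9*d + 20)/(d - 8)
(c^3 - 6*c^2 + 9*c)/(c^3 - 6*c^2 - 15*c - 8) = c*(-c^2 + 6*c - 9)/(-c^3 + 6*c^2 + 15*c + 8)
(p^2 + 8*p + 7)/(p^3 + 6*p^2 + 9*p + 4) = (p + 7)/(p^2 + 5*p + 4)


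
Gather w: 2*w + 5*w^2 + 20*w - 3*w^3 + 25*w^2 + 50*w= -3*w^3 + 30*w^2 + 72*w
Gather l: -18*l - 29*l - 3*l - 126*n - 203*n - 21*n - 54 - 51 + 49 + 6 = -50*l - 350*n - 50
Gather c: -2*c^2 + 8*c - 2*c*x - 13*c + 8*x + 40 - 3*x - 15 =-2*c^2 + c*(-2*x - 5) + 5*x + 25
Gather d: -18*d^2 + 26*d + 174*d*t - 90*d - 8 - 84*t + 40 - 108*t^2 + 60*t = -18*d^2 + d*(174*t - 64) - 108*t^2 - 24*t + 32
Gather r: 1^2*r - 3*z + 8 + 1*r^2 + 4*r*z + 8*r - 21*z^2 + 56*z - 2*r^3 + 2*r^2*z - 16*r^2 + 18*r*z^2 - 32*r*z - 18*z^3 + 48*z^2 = -2*r^3 + r^2*(2*z - 15) + r*(18*z^2 - 28*z + 9) - 18*z^3 + 27*z^2 + 53*z + 8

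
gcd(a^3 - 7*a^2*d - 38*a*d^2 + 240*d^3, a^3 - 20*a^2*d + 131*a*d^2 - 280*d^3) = a^2 - 13*a*d + 40*d^2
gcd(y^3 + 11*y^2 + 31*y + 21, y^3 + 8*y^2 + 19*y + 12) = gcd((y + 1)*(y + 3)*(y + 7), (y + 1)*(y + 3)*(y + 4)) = y^2 + 4*y + 3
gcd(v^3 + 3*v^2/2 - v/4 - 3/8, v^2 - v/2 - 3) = v + 3/2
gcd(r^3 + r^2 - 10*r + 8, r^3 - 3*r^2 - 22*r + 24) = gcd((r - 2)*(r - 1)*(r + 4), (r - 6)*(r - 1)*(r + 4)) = r^2 + 3*r - 4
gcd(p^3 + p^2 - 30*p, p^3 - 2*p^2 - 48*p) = p^2 + 6*p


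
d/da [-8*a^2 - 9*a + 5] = -16*a - 9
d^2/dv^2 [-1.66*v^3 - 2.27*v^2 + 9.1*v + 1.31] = -9.96*v - 4.54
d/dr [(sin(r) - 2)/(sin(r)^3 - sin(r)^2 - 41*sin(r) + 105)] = (-2*sin(r)^3 + 7*sin(r)^2 - 4*sin(r) + 23)*cos(r)/(sin(r)^3 - sin(r)^2 - 41*sin(r) + 105)^2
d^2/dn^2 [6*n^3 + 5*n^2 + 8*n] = 36*n + 10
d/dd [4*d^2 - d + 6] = 8*d - 1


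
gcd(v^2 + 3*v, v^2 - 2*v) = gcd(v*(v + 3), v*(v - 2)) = v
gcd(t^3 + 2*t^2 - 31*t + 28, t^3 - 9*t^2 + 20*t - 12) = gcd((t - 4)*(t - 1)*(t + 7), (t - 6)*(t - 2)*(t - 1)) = t - 1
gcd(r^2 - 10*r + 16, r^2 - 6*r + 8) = r - 2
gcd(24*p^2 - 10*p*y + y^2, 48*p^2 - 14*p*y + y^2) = -6*p + y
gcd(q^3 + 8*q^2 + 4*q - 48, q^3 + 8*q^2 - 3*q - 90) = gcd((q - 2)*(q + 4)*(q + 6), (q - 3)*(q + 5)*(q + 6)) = q + 6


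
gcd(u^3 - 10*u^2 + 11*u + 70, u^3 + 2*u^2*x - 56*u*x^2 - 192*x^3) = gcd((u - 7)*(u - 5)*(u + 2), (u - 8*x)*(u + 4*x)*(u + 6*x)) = 1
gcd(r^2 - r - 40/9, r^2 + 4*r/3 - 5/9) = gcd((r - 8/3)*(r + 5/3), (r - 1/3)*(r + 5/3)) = r + 5/3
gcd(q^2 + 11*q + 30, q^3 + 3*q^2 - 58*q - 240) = q^2 + 11*q + 30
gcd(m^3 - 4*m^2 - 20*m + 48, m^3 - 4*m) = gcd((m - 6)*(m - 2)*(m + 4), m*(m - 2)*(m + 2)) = m - 2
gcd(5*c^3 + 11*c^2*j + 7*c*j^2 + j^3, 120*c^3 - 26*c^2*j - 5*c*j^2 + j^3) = 5*c + j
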